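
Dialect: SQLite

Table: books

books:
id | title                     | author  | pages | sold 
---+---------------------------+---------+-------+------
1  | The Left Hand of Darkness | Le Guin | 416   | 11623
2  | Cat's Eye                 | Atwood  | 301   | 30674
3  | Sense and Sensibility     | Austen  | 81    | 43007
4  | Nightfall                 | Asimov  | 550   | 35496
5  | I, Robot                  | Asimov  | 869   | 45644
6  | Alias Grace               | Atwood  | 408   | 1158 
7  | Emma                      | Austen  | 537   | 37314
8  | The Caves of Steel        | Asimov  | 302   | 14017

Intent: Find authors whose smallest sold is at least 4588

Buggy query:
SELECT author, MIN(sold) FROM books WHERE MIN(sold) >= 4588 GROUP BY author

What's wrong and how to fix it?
Bug: Aggregates like MIN are computed per group after WHERE runs

Fix: Use HAVING for the per-group MIN condition

Corrected query:
SELECT author, MIN(sold) FROM books GROUP BY author HAVING MIN(sold) >= 4588

Result:
author  | MIN(sold)
--------+----------
Asimov  | 14017    
Austen  | 37314    
Le Guin | 11623    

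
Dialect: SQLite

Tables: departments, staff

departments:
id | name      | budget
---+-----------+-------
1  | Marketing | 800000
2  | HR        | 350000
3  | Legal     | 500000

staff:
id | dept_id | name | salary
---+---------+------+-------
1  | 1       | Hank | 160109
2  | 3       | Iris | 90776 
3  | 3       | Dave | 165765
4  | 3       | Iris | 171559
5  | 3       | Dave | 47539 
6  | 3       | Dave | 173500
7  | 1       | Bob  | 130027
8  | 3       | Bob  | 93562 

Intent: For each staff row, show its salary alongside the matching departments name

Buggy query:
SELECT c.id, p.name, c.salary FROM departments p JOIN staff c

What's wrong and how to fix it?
Bug: Missing join condition: each staff row is matched to all departments rows instead of just its own

Fix: Specify the join condition linking the foreign key to the parent id

Corrected query:
SELECT c.id, p.name, c.salary FROM departments p JOIN staff c ON c.dept_id = p.id

Result:
id | name      | salary
---+-----------+-------
1  | Marketing | 160109
2  | Legal     | 90776 
3  | Legal     | 165765
4  | Legal     | 171559
5  | Legal     | 47539 
6  | Legal     | 173500
7  | Marketing | 130027
8  | Legal     | 93562 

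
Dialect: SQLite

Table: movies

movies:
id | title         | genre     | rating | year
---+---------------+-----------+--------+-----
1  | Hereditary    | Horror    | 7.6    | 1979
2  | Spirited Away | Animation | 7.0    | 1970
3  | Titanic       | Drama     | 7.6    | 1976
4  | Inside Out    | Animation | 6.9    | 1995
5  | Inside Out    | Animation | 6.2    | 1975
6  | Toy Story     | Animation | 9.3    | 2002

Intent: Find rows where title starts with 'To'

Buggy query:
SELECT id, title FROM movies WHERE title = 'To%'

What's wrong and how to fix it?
Bug: Wildcards only work with LIKE; '=' treats '%' as a literal character

Fix: Replace '=' with LIKE so 'To%' is treated as a pattern

Corrected query:
SELECT id, title FROM movies WHERE title LIKE 'To%'

Result:
id | title    
---+----------
6  | Toy Story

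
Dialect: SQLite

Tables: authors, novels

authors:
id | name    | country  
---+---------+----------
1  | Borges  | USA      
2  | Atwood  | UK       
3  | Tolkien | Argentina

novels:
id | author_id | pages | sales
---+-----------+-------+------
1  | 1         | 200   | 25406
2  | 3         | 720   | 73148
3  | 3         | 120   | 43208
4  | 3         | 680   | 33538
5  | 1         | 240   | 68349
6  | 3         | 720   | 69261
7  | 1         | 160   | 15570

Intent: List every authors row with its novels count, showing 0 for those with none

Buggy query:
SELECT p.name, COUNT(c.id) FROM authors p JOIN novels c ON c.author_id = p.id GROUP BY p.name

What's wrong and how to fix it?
Bug: INNER JOIN drops authors rows that have no matching novels rows

Fix: Use LEFT JOIN so parents without children still appear (COUNT(c.id) gives 0)

Corrected query:
SELECT p.name, COUNT(c.id) FROM authors p LEFT JOIN novels c ON c.author_id = p.id GROUP BY p.name

Result:
name    | COUNT(c.id)
--------+------------
Atwood  | 0          
Borges  | 3          
Tolkien | 4          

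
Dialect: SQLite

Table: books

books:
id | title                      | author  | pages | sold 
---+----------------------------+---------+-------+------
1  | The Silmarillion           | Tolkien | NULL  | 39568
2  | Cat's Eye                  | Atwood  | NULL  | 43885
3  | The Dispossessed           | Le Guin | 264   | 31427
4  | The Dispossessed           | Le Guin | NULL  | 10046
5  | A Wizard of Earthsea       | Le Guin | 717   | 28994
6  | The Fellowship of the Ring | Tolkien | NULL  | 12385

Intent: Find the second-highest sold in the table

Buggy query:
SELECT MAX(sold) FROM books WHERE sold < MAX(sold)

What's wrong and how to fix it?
Bug: MAX(sold) on the right of the comparison is an aggregate-in-WHERE error

Fix: Compute the overall MAX in a subquery, then take MAX of rows below it

Corrected query:
SELECT MAX(sold) FROM books WHERE sold < (SELECT MAX(sold) FROM books)

Result:
MAX(sold)
---------
39568    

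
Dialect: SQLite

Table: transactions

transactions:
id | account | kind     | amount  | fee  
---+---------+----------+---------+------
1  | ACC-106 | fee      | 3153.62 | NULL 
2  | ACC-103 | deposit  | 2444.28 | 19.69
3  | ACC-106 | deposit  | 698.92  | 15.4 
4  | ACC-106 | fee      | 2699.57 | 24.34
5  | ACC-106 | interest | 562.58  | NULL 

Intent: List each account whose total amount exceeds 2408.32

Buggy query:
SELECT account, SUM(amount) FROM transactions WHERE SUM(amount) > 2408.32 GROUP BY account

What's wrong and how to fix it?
Bug: Aggregate functions cannot appear in a WHERE clause

Fix: Move the aggregate condition to a HAVING clause

Corrected query:
SELECT account, SUM(amount) FROM transactions GROUP BY account HAVING SUM(amount) > 2408.32

Result:
account | SUM(amount)
--------+------------
ACC-103 | 2444.28    
ACC-106 | 7114.69    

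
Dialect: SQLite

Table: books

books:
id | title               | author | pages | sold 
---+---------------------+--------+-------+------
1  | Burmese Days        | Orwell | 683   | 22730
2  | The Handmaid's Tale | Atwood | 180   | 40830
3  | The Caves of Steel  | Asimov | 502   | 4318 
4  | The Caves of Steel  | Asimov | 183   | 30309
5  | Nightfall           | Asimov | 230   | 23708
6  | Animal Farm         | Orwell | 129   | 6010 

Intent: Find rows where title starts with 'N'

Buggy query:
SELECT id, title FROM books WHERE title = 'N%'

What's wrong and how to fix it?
Bug: Wildcards only work with LIKE; '=' treats '%' as a literal character

Fix: Use LIKE for wildcard pattern matching

Corrected query:
SELECT id, title FROM books WHERE title LIKE 'N%'

Result:
id | title    
---+----------
5  | Nightfall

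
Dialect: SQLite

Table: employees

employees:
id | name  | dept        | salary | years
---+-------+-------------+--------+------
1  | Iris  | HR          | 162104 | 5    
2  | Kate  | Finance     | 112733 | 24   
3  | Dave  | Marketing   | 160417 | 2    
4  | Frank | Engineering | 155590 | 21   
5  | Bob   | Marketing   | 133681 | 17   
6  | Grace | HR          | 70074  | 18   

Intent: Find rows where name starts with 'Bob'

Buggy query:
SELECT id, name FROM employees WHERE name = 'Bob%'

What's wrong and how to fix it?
Bug: '=' compares the literal string including the % character; pattern matching needs LIKE

Fix: Replace '=' with LIKE so 'Bob%' is treated as a pattern

Corrected query:
SELECT id, name FROM employees WHERE name LIKE 'Bob%'

Result:
id | name
---+-----
5  | Bob 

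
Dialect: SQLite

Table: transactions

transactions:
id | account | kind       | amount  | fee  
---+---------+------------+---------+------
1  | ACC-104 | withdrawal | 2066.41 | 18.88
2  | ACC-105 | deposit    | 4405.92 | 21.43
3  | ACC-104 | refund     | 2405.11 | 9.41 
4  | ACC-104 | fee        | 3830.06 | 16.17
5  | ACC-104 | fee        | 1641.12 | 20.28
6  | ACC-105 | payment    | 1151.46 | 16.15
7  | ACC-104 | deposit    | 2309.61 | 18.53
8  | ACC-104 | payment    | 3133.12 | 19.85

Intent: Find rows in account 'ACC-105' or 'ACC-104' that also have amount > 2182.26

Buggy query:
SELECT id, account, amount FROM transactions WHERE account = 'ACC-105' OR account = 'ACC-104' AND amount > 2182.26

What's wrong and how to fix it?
Bug: AND binds tighter than OR, so this parses as account = 'ACC-105' OR (account = 'ACC-104' AND amount > 2182.26)

Fix: Add parentheses around the OR so the AND applies to both alternatives

Corrected query:
SELECT id, account, amount FROM transactions WHERE (account = 'ACC-105' OR account = 'ACC-104') AND amount > 2182.26

Result:
id | account | amount 
---+---------+--------
2  | ACC-105 | 4405.92
3  | ACC-104 | 2405.11
4  | ACC-104 | 3830.06
7  | ACC-104 | 2309.61
8  | ACC-104 | 3133.12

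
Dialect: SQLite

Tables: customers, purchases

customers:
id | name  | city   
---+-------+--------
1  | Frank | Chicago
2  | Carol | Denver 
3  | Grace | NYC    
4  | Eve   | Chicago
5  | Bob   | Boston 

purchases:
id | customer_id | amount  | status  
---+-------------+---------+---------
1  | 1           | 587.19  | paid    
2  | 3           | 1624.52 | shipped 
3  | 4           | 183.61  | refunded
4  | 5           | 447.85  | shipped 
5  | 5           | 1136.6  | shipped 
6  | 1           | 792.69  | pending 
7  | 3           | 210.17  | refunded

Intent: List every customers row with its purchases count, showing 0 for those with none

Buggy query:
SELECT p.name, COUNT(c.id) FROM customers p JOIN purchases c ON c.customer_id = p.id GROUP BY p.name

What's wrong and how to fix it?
Bug: INNER JOIN drops customers rows that have no matching purchases rows

Fix: Switch to LEFT JOIN to retain unmatched parent rows

Corrected query:
SELECT p.name, COUNT(c.id) FROM customers p LEFT JOIN purchases c ON c.customer_id = p.id GROUP BY p.name

Result:
name  | COUNT(c.id)
------+------------
Bob   | 2          
Carol | 0          
Eve   | 1          
Frank | 2          
Grace | 2          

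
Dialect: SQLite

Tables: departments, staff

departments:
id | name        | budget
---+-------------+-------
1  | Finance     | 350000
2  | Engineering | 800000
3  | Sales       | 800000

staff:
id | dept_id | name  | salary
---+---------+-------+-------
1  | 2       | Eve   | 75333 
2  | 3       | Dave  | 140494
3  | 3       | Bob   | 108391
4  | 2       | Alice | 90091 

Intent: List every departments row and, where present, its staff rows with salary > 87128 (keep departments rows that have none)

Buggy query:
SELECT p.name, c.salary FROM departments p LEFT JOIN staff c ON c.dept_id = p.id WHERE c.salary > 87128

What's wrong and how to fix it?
Bug: A WHERE condition on the right-hand table after LEFT JOIN drops unmatched parents

Fix: Put 'c.salary > 87128' in the JOIN's ON clause instead of WHERE

Corrected query:
SELECT p.name, c.salary FROM departments p LEFT JOIN staff c ON c.dept_id = p.id AND c.salary > 87128

Result:
name        | salary
------------+-------
Finance     | NULL  
Engineering | 90091 
Sales       | 108391
Sales       | 140494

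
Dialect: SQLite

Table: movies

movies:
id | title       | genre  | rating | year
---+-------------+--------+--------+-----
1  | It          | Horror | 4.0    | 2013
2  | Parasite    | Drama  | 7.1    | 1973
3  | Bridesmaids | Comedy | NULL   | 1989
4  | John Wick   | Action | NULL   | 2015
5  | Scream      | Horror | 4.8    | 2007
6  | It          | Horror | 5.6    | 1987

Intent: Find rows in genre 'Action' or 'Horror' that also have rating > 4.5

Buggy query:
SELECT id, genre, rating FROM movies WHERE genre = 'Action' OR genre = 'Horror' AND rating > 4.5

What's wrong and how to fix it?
Bug: Without parentheses, AND is evaluated before OR, so the rating filter only applies to the 'Horror' branch

Fix: Add parentheses around the OR so the AND applies to both alternatives

Corrected query:
SELECT id, genre, rating FROM movies WHERE (genre = 'Action' OR genre = 'Horror') AND rating > 4.5

Result:
id | genre  | rating
---+--------+-------
5  | Horror | 4.8   
6  | Horror | 5.6   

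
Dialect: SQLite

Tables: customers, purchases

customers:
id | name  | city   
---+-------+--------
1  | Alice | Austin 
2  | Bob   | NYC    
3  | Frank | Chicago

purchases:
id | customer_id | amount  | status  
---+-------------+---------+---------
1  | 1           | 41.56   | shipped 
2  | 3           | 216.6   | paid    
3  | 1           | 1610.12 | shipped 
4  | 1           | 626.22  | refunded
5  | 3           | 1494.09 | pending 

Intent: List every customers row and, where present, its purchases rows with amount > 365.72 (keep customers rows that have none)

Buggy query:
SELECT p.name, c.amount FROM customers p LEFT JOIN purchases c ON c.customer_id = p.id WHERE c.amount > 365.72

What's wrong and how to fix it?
Bug: Filtering c.amount in WHERE discards the NULL rows produced by LEFT JOIN, turning it into an inner join

Fix: Move the right-table condition into the ON clause so unmatched parents are kept

Corrected query:
SELECT p.name, c.amount FROM customers p LEFT JOIN purchases c ON c.customer_id = p.id AND c.amount > 365.72

Result:
name  | amount 
------+--------
Alice | 626.22 
Alice | 1610.12
Bob   | NULL   
Frank | 1494.09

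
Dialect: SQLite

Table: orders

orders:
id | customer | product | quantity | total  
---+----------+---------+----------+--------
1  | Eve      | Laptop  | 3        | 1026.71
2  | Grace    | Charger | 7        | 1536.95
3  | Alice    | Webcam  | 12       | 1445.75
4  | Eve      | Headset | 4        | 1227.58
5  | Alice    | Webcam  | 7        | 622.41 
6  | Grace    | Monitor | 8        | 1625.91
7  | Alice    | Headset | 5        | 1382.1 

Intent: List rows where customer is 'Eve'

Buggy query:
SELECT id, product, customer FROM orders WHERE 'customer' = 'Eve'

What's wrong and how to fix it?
Bug: 'customer' in single quotes is a string literal, not the column; the comparison is literal-vs-literal and never true

Fix: Reference the column as customer without single quotes

Corrected query:
SELECT id, product, customer FROM orders WHERE customer = 'Eve'

Result:
id | product | customer
---+---------+---------
1  | Laptop  | Eve     
4  | Headset | Eve     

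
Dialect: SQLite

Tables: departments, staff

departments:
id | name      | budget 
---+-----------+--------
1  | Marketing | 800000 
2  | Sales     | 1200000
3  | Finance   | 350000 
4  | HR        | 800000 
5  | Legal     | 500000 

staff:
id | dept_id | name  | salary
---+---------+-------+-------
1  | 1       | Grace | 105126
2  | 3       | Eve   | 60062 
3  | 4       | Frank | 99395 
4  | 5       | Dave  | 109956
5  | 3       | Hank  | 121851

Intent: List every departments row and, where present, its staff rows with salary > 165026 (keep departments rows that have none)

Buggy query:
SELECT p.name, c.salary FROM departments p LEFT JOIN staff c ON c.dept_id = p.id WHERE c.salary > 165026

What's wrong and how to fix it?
Bug: Filtering c.salary in WHERE discards the NULL rows produced by LEFT JOIN, turning it into an inner join

Fix: Move the right-table condition into the ON clause so unmatched parents are kept

Corrected query:
SELECT p.name, c.salary FROM departments p LEFT JOIN staff c ON c.dept_id = p.id AND c.salary > 165026

Result:
name      | salary
----------+-------
Marketing | NULL  
Sales     | NULL  
Finance   | NULL  
HR        | NULL  
Legal     | NULL  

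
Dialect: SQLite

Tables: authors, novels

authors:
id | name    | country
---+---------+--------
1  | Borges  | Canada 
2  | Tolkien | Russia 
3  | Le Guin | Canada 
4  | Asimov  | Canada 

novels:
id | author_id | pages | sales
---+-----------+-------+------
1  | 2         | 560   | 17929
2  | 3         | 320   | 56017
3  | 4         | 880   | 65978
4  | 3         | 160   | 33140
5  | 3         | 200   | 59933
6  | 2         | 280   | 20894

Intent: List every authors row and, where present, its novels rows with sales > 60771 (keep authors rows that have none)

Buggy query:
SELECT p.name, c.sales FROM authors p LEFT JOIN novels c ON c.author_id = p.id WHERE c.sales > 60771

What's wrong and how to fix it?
Bug: Filtering c.sales in WHERE discards the NULL rows produced by LEFT JOIN, turning it into an inner join

Fix: Move the right-table condition into the ON clause so unmatched parents are kept

Corrected query:
SELECT p.name, c.sales FROM authors p LEFT JOIN novels c ON c.author_id = p.id AND c.sales > 60771

Result:
name    | sales
--------+------
Borges  | NULL 
Tolkien | NULL 
Le Guin | NULL 
Asimov  | 65978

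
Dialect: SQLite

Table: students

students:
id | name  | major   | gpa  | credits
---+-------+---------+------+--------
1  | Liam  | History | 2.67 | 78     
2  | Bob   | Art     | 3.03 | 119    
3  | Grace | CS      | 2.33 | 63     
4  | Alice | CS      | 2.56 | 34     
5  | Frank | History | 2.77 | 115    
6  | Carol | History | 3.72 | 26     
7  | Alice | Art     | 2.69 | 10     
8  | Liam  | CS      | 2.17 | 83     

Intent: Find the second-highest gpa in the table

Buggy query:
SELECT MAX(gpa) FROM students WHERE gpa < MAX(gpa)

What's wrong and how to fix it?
Bug: MAX(gpa) on the right of the comparison is an aggregate-in-WHERE error

Fix: Put the inner MAX in a scalar subquery

Corrected query:
SELECT MAX(gpa) FROM students WHERE gpa < (SELECT MAX(gpa) FROM students)

Result:
MAX(gpa)
--------
3.03    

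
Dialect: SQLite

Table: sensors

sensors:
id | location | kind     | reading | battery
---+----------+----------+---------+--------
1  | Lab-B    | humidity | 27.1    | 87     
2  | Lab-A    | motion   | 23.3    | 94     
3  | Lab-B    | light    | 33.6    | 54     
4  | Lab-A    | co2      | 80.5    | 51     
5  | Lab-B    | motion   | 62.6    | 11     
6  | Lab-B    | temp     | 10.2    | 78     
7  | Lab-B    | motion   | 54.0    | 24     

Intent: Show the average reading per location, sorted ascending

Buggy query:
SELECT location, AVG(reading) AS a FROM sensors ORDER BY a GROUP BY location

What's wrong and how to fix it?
Bug: ORDER BY appears before GROUP BY; SQL clause order requires GROUP BY first

Fix: Reorder: SELECT … FROM … GROUP BY … ORDER BY …

Corrected query:
SELECT location, AVG(reading) AS a FROM sensors GROUP BY location ORDER BY a

Result:
location | a   
---------+-----
Lab-B    | 37.5
Lab-A    | 51.9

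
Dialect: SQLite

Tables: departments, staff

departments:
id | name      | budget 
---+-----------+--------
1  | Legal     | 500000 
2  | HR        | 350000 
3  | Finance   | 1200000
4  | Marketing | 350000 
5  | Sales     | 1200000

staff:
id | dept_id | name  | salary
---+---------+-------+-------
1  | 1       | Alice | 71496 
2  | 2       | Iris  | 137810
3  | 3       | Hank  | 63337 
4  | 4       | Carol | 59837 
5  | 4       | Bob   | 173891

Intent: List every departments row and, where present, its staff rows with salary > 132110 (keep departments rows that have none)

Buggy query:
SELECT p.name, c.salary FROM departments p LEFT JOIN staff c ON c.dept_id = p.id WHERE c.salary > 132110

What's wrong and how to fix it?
Bug: A WHERE condition on the right-hand table after LEFT JOIN drops unmatched parents

Fix: Put 'c.salary > 132110' in the JOIN's ON clause instead of WHERE

Corrected query:
SELECT p.name, c.salary FROM departments p LEFT JOIN staff c ON c.dept_id = p.id AND c.salary > 132110

Result:
name      | salary
----------+-------
Legal     | NULL  
HR        | 137810
Finance   | NULL  
Marketing | 173891
Sales     | NULL  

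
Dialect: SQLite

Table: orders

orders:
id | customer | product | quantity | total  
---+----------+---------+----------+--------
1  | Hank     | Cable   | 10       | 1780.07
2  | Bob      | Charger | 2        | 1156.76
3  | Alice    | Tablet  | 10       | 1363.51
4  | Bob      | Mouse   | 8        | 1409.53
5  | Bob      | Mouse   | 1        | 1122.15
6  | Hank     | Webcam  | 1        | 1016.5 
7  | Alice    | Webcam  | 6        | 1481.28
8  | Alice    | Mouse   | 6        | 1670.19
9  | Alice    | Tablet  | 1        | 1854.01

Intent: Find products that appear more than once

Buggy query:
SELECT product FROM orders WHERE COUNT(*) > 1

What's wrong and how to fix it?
Bug: COUNT(*) is an aggregate and cannot be used in WHERE

Fix: Group first, then use HAVING for the count condition

Corrected query:
SELECT product FROM orders GROUP BY product HAVING COUNT(*) > 1

Result:
product
-------
Mouse  
Tablet 
Webcam 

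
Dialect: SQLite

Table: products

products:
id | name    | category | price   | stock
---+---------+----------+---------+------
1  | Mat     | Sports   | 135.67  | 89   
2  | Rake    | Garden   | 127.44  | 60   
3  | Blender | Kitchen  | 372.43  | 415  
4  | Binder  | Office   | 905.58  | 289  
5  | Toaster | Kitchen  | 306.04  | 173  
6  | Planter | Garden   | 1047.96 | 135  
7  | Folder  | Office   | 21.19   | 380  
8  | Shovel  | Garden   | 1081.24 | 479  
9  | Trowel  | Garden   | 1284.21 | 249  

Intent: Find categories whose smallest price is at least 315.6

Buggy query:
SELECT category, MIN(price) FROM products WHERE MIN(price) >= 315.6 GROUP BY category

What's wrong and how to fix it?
Bug: MIN() in WHERE is a misuse of aggregate

Fix: Replace WHERE with HAVING after the GROUP BY

Corrected query:
SELECT category, MIN(price) FROM products GROUP BY category HAVING MIN(price) >= 315.6

Result:
(no rows)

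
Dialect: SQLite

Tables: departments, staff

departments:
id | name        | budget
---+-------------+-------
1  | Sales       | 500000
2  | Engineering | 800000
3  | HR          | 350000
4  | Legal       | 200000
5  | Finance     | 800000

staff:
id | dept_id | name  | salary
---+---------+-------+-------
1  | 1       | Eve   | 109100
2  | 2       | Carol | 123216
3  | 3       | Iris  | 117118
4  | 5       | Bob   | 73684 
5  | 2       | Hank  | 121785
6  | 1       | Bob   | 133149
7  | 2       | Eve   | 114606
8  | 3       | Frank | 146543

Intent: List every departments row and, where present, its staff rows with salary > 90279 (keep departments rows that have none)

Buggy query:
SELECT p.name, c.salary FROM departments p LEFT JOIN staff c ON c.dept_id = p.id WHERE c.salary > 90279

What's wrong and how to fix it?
Bug: A WHERE condition on the right-hand table after LEFT JOIN drops unmatched parents

Fix: Put 'c.salary > 90279' in the JOIN's ON clause instead of WHERE

Corrected query:
SELECT p.name, c.salary FROM departments p LEFT JOIN staff c ON c.dept_id = p.id AND c.salary > 90279

Result:
name        | salary
------------+-------
Sales       | 109100
Sales       | 133149
Engineering | 114606
Engineering | 121785
Engineering | 123216
HR          | 117118
HR          | 146543
Legal       | NULL  
Finance     | NULL  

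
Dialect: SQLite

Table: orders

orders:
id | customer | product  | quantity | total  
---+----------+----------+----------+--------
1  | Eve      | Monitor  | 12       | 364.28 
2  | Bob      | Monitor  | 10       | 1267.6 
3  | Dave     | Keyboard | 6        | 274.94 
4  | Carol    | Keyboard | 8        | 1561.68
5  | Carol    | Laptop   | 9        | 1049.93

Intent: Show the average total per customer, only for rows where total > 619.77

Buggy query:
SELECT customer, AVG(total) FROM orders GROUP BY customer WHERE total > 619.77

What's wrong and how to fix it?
Bug: WHERE cannot follow GROUP BY

Fix: Move the WHERE clause before GROUP BY

Corrected query:
SELECT customer, AVG(total) FROM orders WHERE total > 619.77 GROUP BY customer

Result:
customer | AVG(total)
---------+-----------
Bob      | 1267.6    
Carol    | 1305.805  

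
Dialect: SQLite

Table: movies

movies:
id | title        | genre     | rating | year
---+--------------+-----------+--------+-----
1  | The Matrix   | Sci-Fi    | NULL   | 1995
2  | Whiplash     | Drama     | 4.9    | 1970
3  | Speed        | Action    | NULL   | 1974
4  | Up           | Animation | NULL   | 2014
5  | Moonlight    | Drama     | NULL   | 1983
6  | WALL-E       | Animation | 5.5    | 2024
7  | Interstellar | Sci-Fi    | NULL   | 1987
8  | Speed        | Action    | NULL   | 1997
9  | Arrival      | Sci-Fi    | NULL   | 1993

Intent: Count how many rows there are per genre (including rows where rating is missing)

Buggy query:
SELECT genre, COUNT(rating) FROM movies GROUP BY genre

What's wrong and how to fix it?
Bug: COUNT(rating) skips NULLs, so groups with missing rating are undercounted

Fix: Use COUNT(*) to count all rows regardless of NULL

Corrected query:
SELECT genre, COUNT(*) FROM movies GROUP BY genre

Result:
genre     | COUNT(*)
----------+---------
Action    | 2       
Animation | 2       
Drama     | 2       
Sci-Fi    | 3       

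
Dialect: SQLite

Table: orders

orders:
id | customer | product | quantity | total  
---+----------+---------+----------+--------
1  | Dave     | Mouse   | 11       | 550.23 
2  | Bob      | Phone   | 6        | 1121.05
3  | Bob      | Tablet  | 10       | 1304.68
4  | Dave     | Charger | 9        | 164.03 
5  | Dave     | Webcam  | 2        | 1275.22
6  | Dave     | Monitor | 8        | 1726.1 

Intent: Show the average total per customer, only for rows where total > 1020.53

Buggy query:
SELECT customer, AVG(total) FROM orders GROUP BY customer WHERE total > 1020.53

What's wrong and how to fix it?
Bug: Row-level WHERE must come before GROUP BY in the clause order

Fix: Move the WHERE clause before GROUP BY

Corrected query:
SELECT customer, AVG(total) FROM orders WHERE total > 1020.53 GROUP BY customer

Result:
customer | AVG(total)
---------+-----------
Bob      | 1212.865  
Dave     | 1500.66   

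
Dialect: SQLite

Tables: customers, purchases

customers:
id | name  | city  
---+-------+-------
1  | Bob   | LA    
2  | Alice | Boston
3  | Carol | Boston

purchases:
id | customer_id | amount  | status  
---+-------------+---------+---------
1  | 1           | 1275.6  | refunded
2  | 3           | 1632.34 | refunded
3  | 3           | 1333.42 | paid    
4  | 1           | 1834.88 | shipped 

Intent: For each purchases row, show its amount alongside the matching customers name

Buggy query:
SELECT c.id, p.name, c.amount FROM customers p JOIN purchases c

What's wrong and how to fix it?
Bug: Missing join condition: each purchases row is matched to all customers rows instead of just its own

Fix: Add ON c.customer_id = p.id to the JOIN

Corrected query:
SELECT c.id, p.name, c.amount FROM customers p JOIN purchases c ON c.customer_id = p.id

Result:
id | name  | amount 
---+-------+--------
1  | Bob   | 1275.6 
2  | Carol | 1632.34
3  | Carol | 1333.42
4  | Bob   | 1834.88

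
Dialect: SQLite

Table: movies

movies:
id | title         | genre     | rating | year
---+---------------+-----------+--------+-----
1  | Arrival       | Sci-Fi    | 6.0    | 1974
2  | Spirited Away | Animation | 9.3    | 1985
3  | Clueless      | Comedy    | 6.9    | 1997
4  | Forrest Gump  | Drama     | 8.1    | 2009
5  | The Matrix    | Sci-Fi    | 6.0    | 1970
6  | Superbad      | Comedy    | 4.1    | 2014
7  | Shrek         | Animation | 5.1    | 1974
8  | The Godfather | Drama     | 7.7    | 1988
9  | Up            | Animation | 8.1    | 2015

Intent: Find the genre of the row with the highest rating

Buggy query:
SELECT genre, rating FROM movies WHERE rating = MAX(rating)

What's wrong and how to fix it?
Bug: MAX(rating) is an aggregate and cannot be used directly in WHERE

Fix: Use a subquery: WHERE rating = (SELECT MAX(rating) FROM movies)

Corrected query:
SELECT genre, rating FROM movies WHERE rating = (SELECT MAX(rating) FROM movies)

Result:
genre     | rating
----------+-------
Animation | 9.3   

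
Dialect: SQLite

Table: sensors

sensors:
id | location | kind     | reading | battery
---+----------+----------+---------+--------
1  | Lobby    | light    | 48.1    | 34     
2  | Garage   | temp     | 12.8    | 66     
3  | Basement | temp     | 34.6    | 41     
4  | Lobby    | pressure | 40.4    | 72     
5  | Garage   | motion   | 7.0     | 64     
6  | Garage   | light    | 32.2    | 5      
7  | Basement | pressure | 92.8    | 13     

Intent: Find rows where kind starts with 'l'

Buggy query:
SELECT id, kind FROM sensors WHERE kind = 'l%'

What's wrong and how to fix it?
Bug: Wildcards only work with LIKE; '=' treats '%' as a literal character

Fix: Use LIKE for wildcard pattern matching

Corrected query:
SELECT id, kind FROM sensors WHERE kind LIKE 'l%'

Result:
id | kind 
---+------
1  | light
6  | light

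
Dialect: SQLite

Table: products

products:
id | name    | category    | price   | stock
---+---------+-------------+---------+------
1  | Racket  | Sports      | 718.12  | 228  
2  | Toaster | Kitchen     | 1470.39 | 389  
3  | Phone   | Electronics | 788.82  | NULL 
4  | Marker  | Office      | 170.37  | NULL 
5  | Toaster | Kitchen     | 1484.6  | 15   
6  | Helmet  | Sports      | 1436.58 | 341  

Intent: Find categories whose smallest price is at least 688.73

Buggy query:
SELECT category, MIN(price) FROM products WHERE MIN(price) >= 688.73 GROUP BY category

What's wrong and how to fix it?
Bug: MIN() in WHERE is a misuse of aggregate

Fix: Replace WHERE with HAVING after the GROUP BY

Corrected query:
SELECT category, MIN(price) FROM products GROUP BY category HAVING MIN(price) >= 688.73

Result:
category    | MIN(price)
------------+-----------
Electronics | 788.82    
Kitchen     | 1470.39   
Sports      | 718.12    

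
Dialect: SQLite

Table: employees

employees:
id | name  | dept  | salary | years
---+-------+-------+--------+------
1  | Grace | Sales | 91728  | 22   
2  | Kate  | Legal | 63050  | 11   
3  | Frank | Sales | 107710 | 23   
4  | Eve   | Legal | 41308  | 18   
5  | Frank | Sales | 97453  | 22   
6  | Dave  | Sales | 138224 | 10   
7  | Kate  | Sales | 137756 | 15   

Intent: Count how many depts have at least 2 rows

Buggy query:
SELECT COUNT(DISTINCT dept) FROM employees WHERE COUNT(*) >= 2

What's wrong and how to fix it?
Bug: WHERE filters individual rows, not groups, so a group-level COUNT is invalid there

Fix: Use a subquery that GROUPs and filters with HAVING, then count its rows

Corrected query:
SELECT COUNT(*) FROM (SELECT dept FROM employees GROUP BY dept HAVING COUNT(*) >= 2)

Result:
COUNT(*)
--------
2       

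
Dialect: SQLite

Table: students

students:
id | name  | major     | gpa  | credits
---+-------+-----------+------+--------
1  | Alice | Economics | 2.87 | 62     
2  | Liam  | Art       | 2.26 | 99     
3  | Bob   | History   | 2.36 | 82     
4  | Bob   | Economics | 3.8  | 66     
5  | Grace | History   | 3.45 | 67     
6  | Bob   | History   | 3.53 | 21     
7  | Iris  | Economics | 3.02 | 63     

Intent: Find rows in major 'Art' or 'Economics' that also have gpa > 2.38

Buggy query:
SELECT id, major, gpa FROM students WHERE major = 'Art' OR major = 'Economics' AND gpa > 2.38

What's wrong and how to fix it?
Bug: AND binds tighter than OR, so this parses as major = 'Art' OR (major = 'Economics' AND gpa > 2.38)

Fix: Group the OR with parentheses (or use IN), then AND the threshold

Corrected query:
SELECT id, major, gpa FROM students WHERE (major = 'Art' OR major = 'Economics') AND gpa > 2.38

Result:
id | major     | gpa 
---+-----------+-----
1  | Economics | 2.87
4  | Economics | 3.8 
7  | Economics | 3.02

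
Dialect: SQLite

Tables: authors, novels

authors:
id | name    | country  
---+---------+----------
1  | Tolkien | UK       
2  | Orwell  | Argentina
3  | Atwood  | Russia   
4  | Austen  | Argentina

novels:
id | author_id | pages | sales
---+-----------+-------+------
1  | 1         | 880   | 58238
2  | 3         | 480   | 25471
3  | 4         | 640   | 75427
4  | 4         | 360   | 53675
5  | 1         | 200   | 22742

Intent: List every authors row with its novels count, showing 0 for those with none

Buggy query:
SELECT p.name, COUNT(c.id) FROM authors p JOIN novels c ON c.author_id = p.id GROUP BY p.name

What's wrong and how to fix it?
Bug: An inner join excludes parents with zero children

Fix: Use LEFT JOIN so parents without children still appear (COUNT(c.id) gives 0)

Corrected query:
SELECT p.name, COUNT(c.id) FROM authors p LEFT JOIN novels c ON c.author_id = p.id GROUP BY p.name

Result:
name    | COUNT(c.id)
--------+------------
Atwood  | 1          
Austen  | 2          
Orwell  | 0          
Tolkien | 2          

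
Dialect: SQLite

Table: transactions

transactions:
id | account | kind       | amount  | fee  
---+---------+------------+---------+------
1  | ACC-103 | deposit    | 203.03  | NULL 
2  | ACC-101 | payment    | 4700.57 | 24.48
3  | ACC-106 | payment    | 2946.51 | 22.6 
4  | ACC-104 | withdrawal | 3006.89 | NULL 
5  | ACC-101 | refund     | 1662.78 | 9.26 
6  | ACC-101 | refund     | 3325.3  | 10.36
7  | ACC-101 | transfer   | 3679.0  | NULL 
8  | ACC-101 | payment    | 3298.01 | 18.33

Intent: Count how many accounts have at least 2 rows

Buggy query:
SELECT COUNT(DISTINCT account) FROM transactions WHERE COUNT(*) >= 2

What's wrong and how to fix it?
Bug: COUNT(*) cannot appear in WHERE; the per-group count doesn't exist yet

Fix: Group first with HAVING COUNT(*) >= 2, then COUNT the resulting groups

Corrected query:
SELECT COUNT(*) FROM (SELECT account FROM transactions GROUP BY account HAVING COUNT(*) >= 2)

Result:
COUNT(*)
--------
1       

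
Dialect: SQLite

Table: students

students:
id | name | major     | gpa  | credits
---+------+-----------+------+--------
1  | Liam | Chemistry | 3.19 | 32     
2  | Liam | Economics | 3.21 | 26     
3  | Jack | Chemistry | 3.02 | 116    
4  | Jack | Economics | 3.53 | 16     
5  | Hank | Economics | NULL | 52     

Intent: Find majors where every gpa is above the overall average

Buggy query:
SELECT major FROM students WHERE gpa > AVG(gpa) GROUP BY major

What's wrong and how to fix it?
Bug: WHERE evaluates per row before aggregation, so AVG() is unavailable

Fix: Compute the overall average in a scalar subquery and compare each group's MIN against it in HAVING

Corrected query:
SELECT major FROM students GROUP BY major HAVING MIN(gpa) > (SELECT AVG(gpa) FROM students)

Result:
(no rows)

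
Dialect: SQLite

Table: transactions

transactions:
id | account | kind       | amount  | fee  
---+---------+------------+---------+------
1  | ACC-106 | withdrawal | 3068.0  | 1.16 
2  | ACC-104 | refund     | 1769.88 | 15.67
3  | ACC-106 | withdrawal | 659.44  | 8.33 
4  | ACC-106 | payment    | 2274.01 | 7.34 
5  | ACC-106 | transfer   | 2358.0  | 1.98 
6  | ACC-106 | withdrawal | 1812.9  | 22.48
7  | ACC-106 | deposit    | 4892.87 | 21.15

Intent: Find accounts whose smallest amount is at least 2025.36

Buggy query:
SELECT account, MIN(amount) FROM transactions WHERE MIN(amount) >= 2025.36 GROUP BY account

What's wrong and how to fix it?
Bug: MIN() in WHERE is a misuse of aggregate

Fix: Use HAVING for the per-group MIN condition

Corrected query:
SELECT account, MIN(amount) FROM transactions GROUP BY account HAVING MIN(amount) >= 2025.36

Result:
(no rows)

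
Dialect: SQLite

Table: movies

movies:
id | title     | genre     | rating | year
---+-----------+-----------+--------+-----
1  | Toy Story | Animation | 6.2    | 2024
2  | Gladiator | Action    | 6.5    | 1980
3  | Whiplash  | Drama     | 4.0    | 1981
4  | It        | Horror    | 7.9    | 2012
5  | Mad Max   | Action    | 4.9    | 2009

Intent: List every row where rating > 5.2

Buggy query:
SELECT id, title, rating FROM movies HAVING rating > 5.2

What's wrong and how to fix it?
Bug: This is a non-aggregate query (no GROUP BY, no aggregates), so in SQLite the HAVING clause is invalid here; a row-level condition belongs in WHERE

Fix: Use WHERE for row-level filtering

Corrected query:
SELECT id, title, rating FROM movies WHERE rating > 5.2

Result:
id | title     | rating
---+-----------+-------
1  | Toy Story | 6.2   
2  | Gladiator | 6.5   
4  | It        | 7.9   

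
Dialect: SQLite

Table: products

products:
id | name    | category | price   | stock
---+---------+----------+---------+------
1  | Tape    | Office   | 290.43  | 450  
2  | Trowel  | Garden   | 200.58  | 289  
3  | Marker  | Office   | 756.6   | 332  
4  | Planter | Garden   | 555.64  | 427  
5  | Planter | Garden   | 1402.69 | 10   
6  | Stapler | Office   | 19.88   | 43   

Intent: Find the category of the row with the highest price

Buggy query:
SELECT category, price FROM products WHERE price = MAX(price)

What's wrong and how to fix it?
Bug: MAX(price) is an aggregate and cannot be used directly in WHERE

Fix: Wrap MAX in a scalar subquery so WHERE compares against a single value

Corrected query:
SELECT category, price FROM products WHERE price = (SELECT MAX(price) FROM products)

Result:
category | price  
---------+--------
Garden   | 1402.69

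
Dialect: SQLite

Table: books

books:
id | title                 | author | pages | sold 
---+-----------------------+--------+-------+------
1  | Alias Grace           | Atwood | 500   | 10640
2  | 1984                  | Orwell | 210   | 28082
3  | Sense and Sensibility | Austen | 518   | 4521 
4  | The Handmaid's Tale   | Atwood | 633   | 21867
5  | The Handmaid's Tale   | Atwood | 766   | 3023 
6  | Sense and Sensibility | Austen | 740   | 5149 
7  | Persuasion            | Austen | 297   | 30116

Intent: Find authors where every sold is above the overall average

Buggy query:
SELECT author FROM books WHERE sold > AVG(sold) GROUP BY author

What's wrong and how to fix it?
Bug: AVG() is an aggregate; it can't sit directly in WHERE

Fix: Compute the overall average in a scalar subquery and compare each group's MIN against it in HAVING

Corrected query:
SELECT author FROM books GROUP BY author HAVING MIN(sold) > (SELECT AVG(sold) FROM books)

Result:
author
------
Orwell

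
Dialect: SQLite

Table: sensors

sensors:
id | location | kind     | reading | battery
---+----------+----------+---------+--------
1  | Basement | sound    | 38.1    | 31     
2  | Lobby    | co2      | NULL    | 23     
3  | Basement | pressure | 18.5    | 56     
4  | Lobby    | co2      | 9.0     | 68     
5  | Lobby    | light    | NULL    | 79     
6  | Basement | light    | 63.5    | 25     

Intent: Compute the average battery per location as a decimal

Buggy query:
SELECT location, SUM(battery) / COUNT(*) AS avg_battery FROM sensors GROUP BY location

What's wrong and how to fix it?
Bug: SUM(battery) and COUNT(*) are both integers; the division truncates the fractional part

Fix: Multiply by 1.0 (or CAST to REAL) to force floating-point division

Corrected query:
SELECT location, SUM(battery) * 1.0 / COUNT(*) AS avg_battery FROM sensors GROUP BY location

Result:
location | avg_battery
---------+------------
Basement | 37.333333  
Lobby    | 56.666667  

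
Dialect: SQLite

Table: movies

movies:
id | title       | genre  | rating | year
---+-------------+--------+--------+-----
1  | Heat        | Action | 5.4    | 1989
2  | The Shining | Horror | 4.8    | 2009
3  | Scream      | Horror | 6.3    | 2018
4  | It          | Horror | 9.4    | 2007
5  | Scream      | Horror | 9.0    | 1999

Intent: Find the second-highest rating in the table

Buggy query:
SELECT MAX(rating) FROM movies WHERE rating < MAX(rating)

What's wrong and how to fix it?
Bug: The inner MAX is an aggregate inside WHERE, which is not allowed

Fix: Compute the overall MAX in a subquery, then take MAX of rows below it

Corrected query:
SELECT MAX(rating) FROM movies WHERE rating < (SELECT MAX(rating) FROM movies)

Result:
MAX(rating)
-----------
9          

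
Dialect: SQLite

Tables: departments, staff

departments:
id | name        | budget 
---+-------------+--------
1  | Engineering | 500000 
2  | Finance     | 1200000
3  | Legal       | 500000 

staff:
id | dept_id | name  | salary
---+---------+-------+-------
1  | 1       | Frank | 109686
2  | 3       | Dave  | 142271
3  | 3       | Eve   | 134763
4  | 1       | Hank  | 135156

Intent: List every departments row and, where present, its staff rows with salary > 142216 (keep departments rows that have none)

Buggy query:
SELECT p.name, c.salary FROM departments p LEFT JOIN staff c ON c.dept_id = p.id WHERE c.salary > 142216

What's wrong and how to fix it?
Bug: A WHERE condition on the right-hand table after LEFT JOIN drops unmatched parents

Fix: Move the right-table condition into the ON clause so unmatched parents are kept

Corrected query:
SELECT p.name, c.salary FROM departments p LEFT JOIN staff c ON c.dept_id = p.id AND c.salary > 142216

Result:
name        | salary
------------+-------
Engineering | NULL  
Finance     | NULL  
Legal       | 142271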